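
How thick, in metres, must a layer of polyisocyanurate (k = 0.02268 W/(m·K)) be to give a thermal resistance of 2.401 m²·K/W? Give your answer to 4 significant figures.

L = R·k = 2.401 × 0.02268 = 0.054455 m

0.05445 m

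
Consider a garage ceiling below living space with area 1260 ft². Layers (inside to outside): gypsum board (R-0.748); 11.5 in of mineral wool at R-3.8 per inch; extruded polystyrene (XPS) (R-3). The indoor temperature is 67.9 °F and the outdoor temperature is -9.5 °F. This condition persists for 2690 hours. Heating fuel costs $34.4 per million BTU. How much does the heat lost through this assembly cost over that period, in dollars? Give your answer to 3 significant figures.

11.5 × 3.8 = 43.7
R_total = 0.748 + 43.7 + 3 = 47.45 ft²·°F·h/BTU
Q = 1260 × (67.9 − (-9.5)) / 47.45 = 2055 BTU/h
E = 2055 × 2690 = 5529000 BTU
Cost = 5529000/10⁶ × 34.4 = $190.2

190 dollars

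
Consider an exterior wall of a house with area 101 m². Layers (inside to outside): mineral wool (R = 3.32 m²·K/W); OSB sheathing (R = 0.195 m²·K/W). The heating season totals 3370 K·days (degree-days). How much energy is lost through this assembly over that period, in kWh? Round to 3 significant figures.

2320 kWh

R_total = 3.32 + 0.195 = 3.515 m²·K/W
E = A × HDD × 24 / R / 1000 = 101 × 3370 × 24 / 3.515 / 1000 = 2324 kWh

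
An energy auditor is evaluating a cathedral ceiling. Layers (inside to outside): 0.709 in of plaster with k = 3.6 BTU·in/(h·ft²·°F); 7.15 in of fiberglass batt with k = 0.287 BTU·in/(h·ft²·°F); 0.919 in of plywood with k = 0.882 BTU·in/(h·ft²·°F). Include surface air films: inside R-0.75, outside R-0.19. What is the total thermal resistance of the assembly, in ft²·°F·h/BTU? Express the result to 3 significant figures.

0.709/3.6 = 0.1969
7.15/0.287 = 24.91
0.919/0.882 = 1.042
R_total = 0.75 + 0.1969 + 24.91 + 1.042 + 0.19 = 27.09 ft²·°F·h/BTU

27.1 ft²·°F·h/BTU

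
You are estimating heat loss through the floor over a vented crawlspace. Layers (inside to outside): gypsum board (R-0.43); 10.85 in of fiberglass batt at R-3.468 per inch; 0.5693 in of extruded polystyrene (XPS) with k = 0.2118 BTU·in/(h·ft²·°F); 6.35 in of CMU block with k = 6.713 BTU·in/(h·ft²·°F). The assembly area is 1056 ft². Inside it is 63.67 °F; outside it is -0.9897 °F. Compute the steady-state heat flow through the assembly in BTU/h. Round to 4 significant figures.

1638 BTU/h

10.85 × 3.468 = 37.628
0.5693/0.2118 = 2.6879
6.35/6.713 = 0.94593
R_total = 0.43 + 37.628 + 2.6879 + 0.94593 = 41.692 ft²·°F·h/BTU
Q = A·ΔT/R = 1056 × (63.67 − (-0.9897)) / 41.692 = 1637.8 BTU/h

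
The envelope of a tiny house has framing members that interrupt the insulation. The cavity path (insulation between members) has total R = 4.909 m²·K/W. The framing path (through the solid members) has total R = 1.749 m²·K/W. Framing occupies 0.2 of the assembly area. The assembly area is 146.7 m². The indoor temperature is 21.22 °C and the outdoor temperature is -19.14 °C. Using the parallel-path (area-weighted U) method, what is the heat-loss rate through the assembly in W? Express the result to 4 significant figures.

U_eff = 0.8/4.909 + 0.2/1.749 = 0.16297 + 0.11435 = 0.27732
R_eff = 1/U_eff = 3.606 m²·K/W
Q = 146.7 × (21.22 − (-19.14)) / 3.606 = 1641.9 W

1642 W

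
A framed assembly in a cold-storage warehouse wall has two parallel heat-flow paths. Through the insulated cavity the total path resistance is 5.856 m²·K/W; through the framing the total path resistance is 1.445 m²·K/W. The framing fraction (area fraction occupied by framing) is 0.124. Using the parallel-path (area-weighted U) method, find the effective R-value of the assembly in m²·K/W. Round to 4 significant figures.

4.248 m²·K/W

U_eff = 0.876/5.856 + 0.124/1.445 = 0.14959 + 0.085813 = 0.2354
R_eff = 1/U_eff = 4.248 m²·K/W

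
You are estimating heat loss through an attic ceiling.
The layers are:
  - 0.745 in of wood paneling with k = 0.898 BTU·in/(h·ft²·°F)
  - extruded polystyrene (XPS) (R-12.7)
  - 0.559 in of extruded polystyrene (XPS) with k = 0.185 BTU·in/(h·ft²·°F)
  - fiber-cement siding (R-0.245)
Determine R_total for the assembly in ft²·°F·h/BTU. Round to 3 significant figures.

0.745/0.898 = 0.8296
0.559/0.185 = 3.022
R_total = 0.8296 + 12.7 + 3.022 + 0.245 = 16.8 ft²·°F·h/BTU

16.8 ft²·°F·h/BTU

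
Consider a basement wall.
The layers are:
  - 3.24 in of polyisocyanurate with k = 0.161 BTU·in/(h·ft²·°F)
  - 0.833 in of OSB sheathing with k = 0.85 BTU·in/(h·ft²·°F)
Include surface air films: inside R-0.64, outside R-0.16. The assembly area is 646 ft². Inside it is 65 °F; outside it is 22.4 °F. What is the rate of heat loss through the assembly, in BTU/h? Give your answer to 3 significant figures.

3.24/0.161 = 20.12
0.833/0.85 = 0.98
R_total = 0.64 + 20.12 + 0.98 + 0.16 = 21.9 ft²·°F·h/BTU
Q = A·ΔT/R = 646 × (65 − 22.4) / 21.9 = 1256 BTU/h

1260 BTU/h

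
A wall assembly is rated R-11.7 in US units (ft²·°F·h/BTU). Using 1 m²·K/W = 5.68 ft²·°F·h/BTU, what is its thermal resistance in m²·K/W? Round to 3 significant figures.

2.06 m²·K/W

R_SI = 11.7/5.68 = 2.06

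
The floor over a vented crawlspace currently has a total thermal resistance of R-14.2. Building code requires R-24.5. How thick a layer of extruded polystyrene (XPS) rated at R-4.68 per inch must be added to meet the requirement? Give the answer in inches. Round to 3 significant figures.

2.20 in

ΔR = 24.5 − 14.2 = 10.3 ft²·°F·h/BTU
L = ΔR / (R/in) = 10.3/4.68 = 2.201 in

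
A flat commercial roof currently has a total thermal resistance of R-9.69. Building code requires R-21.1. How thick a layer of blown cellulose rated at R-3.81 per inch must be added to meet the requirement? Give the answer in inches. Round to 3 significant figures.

ΔR = 21.1 − 9.69 = 11.41 ft²·°F·h/BTU
L = ΔR / (R/in) = 11.41/3.81 = 2.995 in

2.99 in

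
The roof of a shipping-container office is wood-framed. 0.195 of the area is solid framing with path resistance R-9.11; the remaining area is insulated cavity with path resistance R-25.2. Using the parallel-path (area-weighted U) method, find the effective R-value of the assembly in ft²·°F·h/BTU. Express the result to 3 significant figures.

18.7 ft²·°F·h/BTU

U_eff = 0.805/25.2 + 0.195/9.11 = 0.03194 + 0.02141 = 0.05335
R_eff = 1/U_eff = 18.74 ft²·°F·h/BTU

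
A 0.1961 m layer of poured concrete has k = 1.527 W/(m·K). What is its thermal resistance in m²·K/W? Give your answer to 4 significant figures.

0.1284 m²·K/W

R = L/k = 0.1961/1.527 = 0.12842 m²·K/W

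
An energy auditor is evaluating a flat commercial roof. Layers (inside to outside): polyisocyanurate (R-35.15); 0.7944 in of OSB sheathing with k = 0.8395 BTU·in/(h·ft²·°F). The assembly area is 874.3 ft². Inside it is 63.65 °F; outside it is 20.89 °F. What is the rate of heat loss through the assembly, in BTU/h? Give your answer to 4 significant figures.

1036 BTU/h

0.7944/0.8395 = 0.94628
R_total = 35.15 + 0.94628 = 36.096 ft²·°F·h/BTU
Q = A·ΔT/R = 874.3 × (63.65 − 20.89) / 36.096 = 1035.7 BTU/h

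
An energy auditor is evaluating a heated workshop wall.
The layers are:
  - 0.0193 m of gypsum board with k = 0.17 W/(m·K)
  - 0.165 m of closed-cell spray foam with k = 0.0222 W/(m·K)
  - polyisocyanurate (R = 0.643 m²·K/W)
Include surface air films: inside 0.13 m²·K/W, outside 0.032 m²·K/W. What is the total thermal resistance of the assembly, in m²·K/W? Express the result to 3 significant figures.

8.35 m²·K/W

0.0193/0.17 = 0.1135
0.165/0.0222 = 7.432
R_total = 0.13 + 0.1135 + 7.432 + 0.643 + 0.032 = 8.351 m²·K/W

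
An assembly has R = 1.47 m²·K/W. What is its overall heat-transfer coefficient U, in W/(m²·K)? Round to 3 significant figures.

U = 1/R = 1/1.47 = 0.6803

0.680 W/(m²·K)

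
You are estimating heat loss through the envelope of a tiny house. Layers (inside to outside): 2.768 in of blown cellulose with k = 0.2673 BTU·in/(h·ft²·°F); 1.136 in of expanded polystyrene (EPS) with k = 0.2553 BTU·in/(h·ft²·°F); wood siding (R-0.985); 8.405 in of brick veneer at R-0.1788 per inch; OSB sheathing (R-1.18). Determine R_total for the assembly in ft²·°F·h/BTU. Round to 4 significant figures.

18.47 ft²·°F·h/BTU

2.768/0.2673 = 10.355
1.136/0.2553 = 4.4497
8.405 × 0.1788 = 1.5028
R_total = 10.355 + 4.4497 + 0.985 + 1.5028 + 1.18 = 18.473 ft²·°F·h/BTU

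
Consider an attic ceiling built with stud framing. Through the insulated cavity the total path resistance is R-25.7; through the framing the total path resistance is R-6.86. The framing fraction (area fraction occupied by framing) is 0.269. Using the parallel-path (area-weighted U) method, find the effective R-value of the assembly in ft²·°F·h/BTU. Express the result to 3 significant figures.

U_eff = 0.731/25.7 + 0.269/6.86 = 0.02844 + 0.03921 = 0.06766
R_eff = 1/U_eff = 14.78 ft²·°F·h/BTU

14.8 ft²·°F·h/BTU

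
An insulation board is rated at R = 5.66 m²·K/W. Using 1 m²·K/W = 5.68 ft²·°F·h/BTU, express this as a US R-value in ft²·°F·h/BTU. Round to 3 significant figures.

32.1 ft²·°F·h/BTU

R_US = 5.66 × 5.68 = 32.15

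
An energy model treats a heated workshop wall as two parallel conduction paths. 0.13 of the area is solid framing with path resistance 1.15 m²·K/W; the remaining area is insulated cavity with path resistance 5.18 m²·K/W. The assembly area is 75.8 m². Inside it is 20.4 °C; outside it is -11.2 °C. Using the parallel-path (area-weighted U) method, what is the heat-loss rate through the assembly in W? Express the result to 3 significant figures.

U_eff = 0.87/5.18 + 0.13/1.15 = 0.168 + 0.113 = 0.281
R_eff = 1/U_eff = 3.559 m²·K/W
Q = 75.8 × (20.4 − (-11.2)) / 3.559 = 673.1 W

673 W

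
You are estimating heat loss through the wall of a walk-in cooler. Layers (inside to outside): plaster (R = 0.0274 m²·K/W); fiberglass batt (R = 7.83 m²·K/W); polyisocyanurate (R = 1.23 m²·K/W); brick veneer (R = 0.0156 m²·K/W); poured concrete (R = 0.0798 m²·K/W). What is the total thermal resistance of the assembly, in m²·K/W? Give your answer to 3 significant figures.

R_total = 0.0274 + 7.83 + 1.23 + 0.0156 + 0.0798 = 9.183 m²·K/W

9.18 m²·K/W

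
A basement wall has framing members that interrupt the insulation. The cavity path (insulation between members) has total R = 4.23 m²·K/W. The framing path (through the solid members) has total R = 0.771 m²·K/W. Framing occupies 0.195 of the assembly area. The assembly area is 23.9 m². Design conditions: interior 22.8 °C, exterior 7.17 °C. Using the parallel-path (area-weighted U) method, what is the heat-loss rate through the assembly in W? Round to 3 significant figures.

166 W

U_eff = 0.805/4.23 + 0.195/0.771 = 0.1903 + 0.2529 = 0.4432
R_eff = 1/U_eff = 2.256 m²·K/W
Q = 23.9 × (22.8 − 7.17) / 2.256 = 165.6 W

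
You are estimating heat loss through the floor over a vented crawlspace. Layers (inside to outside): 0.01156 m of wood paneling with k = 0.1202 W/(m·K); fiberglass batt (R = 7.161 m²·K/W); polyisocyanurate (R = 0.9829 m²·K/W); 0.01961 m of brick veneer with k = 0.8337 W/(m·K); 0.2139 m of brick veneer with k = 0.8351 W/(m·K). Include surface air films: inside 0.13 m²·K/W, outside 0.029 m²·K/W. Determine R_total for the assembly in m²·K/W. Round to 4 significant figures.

8.679 m²·K/W

0.01156/0.1202 = 0.096173
0.01961/0.8337 = 0.023522
0.2139/0.8351 = 0.25614
R_total = 0.13 + 0.096173 + 7.161 + 0.9829 + 0.023522 + 0.25614 + 0.029 = 8.6787 m²·K/W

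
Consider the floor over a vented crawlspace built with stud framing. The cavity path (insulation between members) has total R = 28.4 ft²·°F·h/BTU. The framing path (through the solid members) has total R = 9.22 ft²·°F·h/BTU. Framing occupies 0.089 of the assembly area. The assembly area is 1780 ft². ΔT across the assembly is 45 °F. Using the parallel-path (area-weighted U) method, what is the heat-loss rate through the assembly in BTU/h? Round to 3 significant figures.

U_eff = 0.911/28.4 + 0.089/9.22 = 0.03208 + 0.009653 = 0.04173
R_eff = 1/U_eff = 23.96 ft²·°F·h/BTU
Q = 1780 × 45 / 23.96 = 3343 BTU/h

3340 BTU/h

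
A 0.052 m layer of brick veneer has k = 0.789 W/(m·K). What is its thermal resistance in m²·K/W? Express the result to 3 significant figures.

0.0659 m²·K/W

R = L/k = 0.052/0.789 = 0.06591 m²·K/W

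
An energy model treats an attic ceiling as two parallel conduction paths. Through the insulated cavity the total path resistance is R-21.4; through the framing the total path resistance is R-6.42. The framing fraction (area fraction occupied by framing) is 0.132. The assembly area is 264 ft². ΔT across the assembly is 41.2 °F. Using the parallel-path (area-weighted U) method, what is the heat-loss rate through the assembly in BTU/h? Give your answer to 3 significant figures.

U_eff = 0.868/21.4 + 0.132/6.42 = 0.04056 + 0.02056 = 0.06112
R_eff = 1/U_eff = 16.36 ft²·°F·h/BTU
Q = 264 × 41.2 / 16.36 = 664.8 BTU/h

665 BTU/h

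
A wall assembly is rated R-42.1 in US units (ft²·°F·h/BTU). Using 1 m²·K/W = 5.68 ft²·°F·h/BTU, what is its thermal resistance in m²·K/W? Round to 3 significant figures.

R_SI = 42.1/5.68 = 7.412

7.41 m²·K/W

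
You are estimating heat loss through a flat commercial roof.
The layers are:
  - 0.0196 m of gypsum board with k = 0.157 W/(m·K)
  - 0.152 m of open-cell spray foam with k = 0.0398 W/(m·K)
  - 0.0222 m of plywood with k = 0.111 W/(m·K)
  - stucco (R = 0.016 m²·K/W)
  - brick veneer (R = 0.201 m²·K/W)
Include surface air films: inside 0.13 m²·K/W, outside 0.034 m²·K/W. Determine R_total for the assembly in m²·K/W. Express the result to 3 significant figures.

4.52 m²·K/W

0.0196/0.157 = 0.1248
0.152/0.0398 = 3.819
0.0222/0.111 = 0.2
R_total = 0.13 + 0.1248 + 3.819 + 0.2 + 0.016 + 0.201 + 0.034 = 4.525 m²·K/W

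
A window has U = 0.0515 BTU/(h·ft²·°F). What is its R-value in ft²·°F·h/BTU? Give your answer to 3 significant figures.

R = 1/U = 1/0.0515 = 19.42

19.4 ft²·°F·h/BTU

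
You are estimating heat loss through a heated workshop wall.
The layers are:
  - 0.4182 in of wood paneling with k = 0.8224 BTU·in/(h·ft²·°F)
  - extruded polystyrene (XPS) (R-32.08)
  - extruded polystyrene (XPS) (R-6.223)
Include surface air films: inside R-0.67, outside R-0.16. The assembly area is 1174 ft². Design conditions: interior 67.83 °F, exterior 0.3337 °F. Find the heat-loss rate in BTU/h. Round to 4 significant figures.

1999 BTU/h

0.4182/0.8224 = 0.50851
R_total = 0.67 + 0.50851 + 32.08 + 6.223 + 0.16 = 39.642 ft²·°F·h/BTU
Q = A·ΔT/R = 1174 × (67.83 − 0.3337) / 39.642 = 1998.9 BTU/h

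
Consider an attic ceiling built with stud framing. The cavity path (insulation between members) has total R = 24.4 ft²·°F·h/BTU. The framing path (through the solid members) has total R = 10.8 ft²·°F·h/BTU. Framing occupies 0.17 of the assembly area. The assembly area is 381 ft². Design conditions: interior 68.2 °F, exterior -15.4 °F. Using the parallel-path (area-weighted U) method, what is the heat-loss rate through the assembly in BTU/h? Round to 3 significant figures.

1580 BTU/h

U_eff = 0.83/24.4 + 0.17/10.8 = 0.03402 + 0.01574 = 0.04976
R_eff = 1/U_eff = 20.1 ft²·°F·h/BTU
Q = 381 × (68.2 − (-15.4)) / 20.1 = 1585 BTU/h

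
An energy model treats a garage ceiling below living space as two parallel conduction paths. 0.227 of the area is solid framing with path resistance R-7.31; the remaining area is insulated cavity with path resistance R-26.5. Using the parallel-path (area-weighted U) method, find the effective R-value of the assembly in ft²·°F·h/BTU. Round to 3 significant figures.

16.6 ft²·°F·h/BTU

U_eff = 0.773/26.5 + 0.227/7.31 = 0.02917 + 0.03105 = 0.06022
R_eff = 1/U_eff = 16.6 ft²·°F·h/BTU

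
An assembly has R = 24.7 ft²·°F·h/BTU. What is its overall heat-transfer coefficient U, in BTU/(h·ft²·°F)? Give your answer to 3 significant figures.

U = 1/R = 1/24.7 = 0.04049

0.0405 BTU/(h·ft²·°F)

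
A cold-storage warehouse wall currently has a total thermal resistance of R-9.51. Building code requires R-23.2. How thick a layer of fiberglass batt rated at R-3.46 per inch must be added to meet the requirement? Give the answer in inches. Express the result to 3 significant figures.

3.96 in

ΔR = 23.2 − 9.51 = 13.69 ft²·°F·h/BTU
L = ΔR / (R/in) = 13.69/3.46 = 3.957 in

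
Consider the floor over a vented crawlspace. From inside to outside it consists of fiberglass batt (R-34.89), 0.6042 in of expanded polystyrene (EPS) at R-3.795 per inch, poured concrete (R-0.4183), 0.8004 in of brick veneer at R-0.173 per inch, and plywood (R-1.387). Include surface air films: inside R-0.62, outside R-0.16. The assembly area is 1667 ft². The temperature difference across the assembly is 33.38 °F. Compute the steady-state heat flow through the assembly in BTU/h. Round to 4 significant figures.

0.6042 × 3.795 = 2.2929
0.8004 × 0.173 = 0.13847
R_total = 0.62 + 34.89 + 2.2929 + 0.4183 + 0.13847 + 1.387 + 0.16 = 39.907 ft²·°F·h/BTU
Q = A·ΔT/R = 1667 × 33.38 / 39.907 = 1394.4 BTU/h

1394 BTU/h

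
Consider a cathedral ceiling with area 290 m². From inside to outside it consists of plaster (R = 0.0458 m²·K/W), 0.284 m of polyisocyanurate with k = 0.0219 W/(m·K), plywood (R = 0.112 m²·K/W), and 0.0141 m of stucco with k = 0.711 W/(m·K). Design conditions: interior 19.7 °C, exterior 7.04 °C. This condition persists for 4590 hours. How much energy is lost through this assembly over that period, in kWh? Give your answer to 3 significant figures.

1280 kWh

0.284/0.0219 = 12.97
0.0141/0.711 = 0.01983
R_total = 0.0458 + 12.97 + 0.112 + 0.01983 = 13.15 m²·K/W
Q = 290 × (19.7 − 7.04) / 13.15 = 279.3 W
E = 279.3 W × 4590 h / 1000 = 1282 kWh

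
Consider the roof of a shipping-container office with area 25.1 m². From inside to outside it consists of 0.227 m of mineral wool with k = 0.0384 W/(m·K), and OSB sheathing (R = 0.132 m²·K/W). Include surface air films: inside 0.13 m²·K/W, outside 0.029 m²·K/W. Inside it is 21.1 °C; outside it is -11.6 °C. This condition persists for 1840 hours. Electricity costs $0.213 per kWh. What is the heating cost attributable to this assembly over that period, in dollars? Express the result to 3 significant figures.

0.227/0.0384 = 5.911
R_total = 0.13 + 5.911 + 0.132 + 0.029 = 6.202 m²·K/W
Q = 25.1 × (21.1 − (-11.6)) / 6.202 = 132.3 W
E = 132.3 W × 1840 h / 1000 = 243.5 kWh
Cost = 243.5 × 0.213 = $51.86

51.9 dollars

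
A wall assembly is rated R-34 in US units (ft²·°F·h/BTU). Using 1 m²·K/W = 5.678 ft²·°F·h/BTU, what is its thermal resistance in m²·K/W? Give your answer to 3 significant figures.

R_SI = 34/5.678 = 5.988

5.99 m²·K/W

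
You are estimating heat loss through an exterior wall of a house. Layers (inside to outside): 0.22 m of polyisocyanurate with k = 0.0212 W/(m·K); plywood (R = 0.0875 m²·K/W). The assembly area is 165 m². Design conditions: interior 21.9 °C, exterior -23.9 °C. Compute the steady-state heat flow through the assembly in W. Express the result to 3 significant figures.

722 W

0.22/0.0212 = 10.38
R_total = 10.38 + 0.0875 = 10.46 m²·K/W
Q = A·ΔT/R = 165 × (21.9 − (-23.9)) / 10.46 = 722.1 W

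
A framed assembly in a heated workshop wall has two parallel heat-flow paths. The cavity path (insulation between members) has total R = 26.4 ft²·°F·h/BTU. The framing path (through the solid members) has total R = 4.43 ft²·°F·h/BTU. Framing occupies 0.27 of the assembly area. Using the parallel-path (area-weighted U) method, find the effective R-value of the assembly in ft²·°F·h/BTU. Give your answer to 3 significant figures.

U_eff = 0.73/26.4 + 0.27/4.43 = 0.02765 + 0.06095 = 0.0886
R_eff = 1/U_eff = 11.29 ft²·°F·h/BTU

11.3 ft²·°F·h/BTU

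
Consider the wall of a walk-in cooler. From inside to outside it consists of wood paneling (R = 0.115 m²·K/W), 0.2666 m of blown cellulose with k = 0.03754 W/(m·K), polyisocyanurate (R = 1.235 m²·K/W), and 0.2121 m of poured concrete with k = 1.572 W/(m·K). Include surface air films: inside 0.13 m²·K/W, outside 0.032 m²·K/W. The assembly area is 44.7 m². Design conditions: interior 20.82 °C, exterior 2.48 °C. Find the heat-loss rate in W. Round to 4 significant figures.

93.71 W

0.2666/0.03754 = 7.1018
0.2121/1.572 = 0.13492
R_total = 0.13 + 0.115 + 7.1018 + 1.235 + 0.13492 + 0.032 = 8.7487 m²·K/W
Q = A·ΔT/R = 44.7 × (20.82 − 2.48) / 8.7487 = 93.705 W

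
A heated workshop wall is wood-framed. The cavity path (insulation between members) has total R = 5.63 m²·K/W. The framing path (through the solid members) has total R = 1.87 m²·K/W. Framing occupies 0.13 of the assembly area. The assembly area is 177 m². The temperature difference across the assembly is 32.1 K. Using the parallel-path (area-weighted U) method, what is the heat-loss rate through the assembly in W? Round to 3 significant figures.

U_eff = 0.87/5.63 + 0.13/1.87 = 0.1545 + 0.06952 = 0.224
R_eff = 1/U_eff = 4.463 m²·K/W
Q = 177 × 32.1 / 4.463 = 1273 W

1270 W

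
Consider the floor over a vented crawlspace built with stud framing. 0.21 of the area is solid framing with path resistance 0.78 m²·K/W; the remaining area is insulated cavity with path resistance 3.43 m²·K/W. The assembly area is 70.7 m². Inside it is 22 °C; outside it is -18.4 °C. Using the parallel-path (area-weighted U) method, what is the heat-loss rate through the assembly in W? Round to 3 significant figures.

1430 W

U_eff = 0.79/3.43 + 0.21/0.78 = 0.2303 + 0.2692 = 0.4996
R_eff = 1/U_eff = 2.002 m²·K/W
Q = 70.7 × (22 − (-18.4)) / 2.002 = 1427 W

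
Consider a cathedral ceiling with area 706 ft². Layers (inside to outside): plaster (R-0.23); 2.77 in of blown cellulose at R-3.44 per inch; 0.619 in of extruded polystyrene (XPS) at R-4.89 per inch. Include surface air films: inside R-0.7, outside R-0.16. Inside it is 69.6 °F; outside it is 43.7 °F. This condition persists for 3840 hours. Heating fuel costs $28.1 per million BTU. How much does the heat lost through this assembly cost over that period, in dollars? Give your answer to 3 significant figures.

145 dollars

2.77 × 3.44 = 9.529
0.619 × 4.89 = 3.027
R_total = 0.7 + 0.23 + 9.529 + 3.027 + 0.16 = 13.65 ft²·°F·h/BTU
Q = 706 × (69.6 − 43.7) / 13.65 = 1340 BTU/h
E = 1340 × 3840 = 5146000 BTU
Cost = 5146000/10⁶ × 28.1 = $144.6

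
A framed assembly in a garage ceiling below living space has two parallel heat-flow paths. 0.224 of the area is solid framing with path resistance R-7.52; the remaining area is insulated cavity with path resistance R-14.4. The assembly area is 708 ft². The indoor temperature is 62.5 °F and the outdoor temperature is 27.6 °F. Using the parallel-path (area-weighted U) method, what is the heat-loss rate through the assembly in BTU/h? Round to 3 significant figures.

U_eff = 0.776/14.4 + 0.224/7.52 = 0.05389 + 0.02979 = 0.08368
R_eff = 1/U_eff = 11.95 ft²·°F·h/BTU
Q = 708 × (62.5 − 27.6) / 11.95 = 2068 BTU/h

2070 BTU/h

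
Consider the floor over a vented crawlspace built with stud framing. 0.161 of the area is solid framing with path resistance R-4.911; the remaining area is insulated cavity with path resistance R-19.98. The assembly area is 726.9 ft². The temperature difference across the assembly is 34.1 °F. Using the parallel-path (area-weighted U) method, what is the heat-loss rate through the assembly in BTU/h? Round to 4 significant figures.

1853 BTU/h

U_eff = 0.839/19.98 + 0.161/4.911 = 0.041992 + 0.032784 = 0.074776
R_eff = 1/U_eff = 13.373 ft²·°F·h/BTU
Q = 726.9 × 34.1 / 13.373 = 1853.5 BTU/h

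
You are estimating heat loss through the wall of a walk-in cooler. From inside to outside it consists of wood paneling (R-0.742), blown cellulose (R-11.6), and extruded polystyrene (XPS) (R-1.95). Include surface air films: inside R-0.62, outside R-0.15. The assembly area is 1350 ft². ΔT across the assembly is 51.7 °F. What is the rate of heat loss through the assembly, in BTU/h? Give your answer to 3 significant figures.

R_total = 0.62 + 0.742 + 11.6 + 1.95 + 0.15 = 15.06 ft²·°F·h/BTU
Q = A·ΔT/R = 1350 × 51.7 / 15.06 = 4634 BTU/h

4630 BTU/h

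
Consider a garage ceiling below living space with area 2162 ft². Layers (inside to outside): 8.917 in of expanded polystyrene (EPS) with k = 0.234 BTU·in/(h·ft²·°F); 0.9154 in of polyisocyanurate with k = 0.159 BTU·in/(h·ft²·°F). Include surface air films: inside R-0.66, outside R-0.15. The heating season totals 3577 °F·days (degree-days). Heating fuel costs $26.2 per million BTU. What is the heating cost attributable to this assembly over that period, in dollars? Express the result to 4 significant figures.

108.9 dollars

8.917/0.234 = 38.107
0.9154/0.159 = 5.7572
R_total = 0.66 + 38.107 + 5.7572 + 0.15 = 44.674 ft²·°F·h/BTU
E = A × HDD × 24 / R = 2162 × 3577 × 24 / 44.674 = 4154600 BTU
Cost = 4154600/10⁶ × 26.2 = $108.85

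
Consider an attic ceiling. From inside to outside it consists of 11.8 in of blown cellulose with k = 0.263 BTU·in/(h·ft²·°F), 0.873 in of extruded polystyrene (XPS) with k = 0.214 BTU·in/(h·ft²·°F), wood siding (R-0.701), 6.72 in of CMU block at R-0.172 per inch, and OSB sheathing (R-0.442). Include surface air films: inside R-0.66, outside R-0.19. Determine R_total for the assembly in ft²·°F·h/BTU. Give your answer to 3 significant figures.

52.1 ft²·°F·h/BTU

11.8/0.263 = 44.87
0.873/0.214 = 4.079
6.72 × 0.172 = 1.156
R_total = 0.66 + 44.87 + 4.079 + 0.701 + 1.156 + 0.442 + 0.19 = 52.1 ft²·°F·h/BTU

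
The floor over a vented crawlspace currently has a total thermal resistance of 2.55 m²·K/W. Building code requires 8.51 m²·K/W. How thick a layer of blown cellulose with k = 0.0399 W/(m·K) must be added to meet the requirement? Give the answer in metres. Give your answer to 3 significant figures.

ΔR = 8.51 − 2.55 = 5.96 m²·K/W
L = ΔR × k = 5.96 × 0.0399 = 0.2378 m

0.238 m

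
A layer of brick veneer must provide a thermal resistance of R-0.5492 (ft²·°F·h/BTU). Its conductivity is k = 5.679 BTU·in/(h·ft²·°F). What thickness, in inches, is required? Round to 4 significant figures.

L = R × k = 0.5492 × 5.679 = 3.1189 in

3.119 in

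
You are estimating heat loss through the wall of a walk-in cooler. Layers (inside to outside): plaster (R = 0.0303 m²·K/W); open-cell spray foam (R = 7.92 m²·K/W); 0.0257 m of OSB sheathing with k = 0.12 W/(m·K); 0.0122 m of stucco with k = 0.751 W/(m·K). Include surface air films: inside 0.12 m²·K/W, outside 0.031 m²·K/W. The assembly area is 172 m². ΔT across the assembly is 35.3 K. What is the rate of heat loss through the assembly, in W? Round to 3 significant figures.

729 W

0.0257/0.12 = 0.2142
0.0122/0.751 = 0.01625
R_total = 0.12 + 0.0303 + 7.92 + 0.2142 + 0.01625 + 0.031 = 8.332 m²·K/W
Q = A·ΔT/R = 172 × 35.3 / 8.332 = 728.7 W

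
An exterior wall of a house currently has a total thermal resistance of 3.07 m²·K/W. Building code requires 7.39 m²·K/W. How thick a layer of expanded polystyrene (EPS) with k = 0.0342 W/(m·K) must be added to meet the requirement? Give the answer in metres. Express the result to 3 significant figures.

0.148 m

ΔR = 7.39 − 3.07 = 4.32 m²·K/W
L = ΔR × k = 4.32 × 0.0342 = 0.1477 m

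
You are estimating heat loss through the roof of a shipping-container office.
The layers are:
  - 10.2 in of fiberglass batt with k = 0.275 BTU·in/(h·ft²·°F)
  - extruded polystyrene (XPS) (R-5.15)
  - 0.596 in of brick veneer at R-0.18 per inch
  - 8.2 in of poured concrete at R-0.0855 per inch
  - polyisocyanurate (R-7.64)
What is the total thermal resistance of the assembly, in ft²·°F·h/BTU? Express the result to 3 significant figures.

50.7 ft²·°F·h/BTU

10.2/0.275 = 37.09
0.596 × 0.18 = 0.1073
8.2 × 0.0855 = 0.7011
R_total = 37.09 + 5.15 + 0.1073 + 0.7011 + 7.64 = 50.69 ft²·°F·h/BTU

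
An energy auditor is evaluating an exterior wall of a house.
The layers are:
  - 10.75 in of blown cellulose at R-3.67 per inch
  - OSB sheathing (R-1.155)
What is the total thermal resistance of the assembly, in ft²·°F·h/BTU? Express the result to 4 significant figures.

10.75 × 3.67 = 39.453
R_total = 39.453 + 1.155 = 40.608 ft²·°F·h/BTU

40.61 ft²·°F·h/BTU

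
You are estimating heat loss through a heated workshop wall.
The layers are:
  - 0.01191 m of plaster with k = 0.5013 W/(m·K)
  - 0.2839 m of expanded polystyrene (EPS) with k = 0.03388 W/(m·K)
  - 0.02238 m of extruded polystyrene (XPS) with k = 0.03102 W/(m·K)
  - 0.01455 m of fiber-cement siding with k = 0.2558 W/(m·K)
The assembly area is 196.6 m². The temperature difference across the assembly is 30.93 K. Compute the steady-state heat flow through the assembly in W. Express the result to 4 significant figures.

0.01191/0.5013 = 0.023758
0.2839/0.03388 = 8.3796
0.02238/0.03102 = 0.72147
0.01455/0.2558 = 0.05688
R_total = 0.023758 + 8.3796 + 0.72147 + 0.05688 = 9.1817 m²·K/W
Q = A·ΔT/R = 196.6 × 30.93 / 9.1817 = 662.28 W

662.3 W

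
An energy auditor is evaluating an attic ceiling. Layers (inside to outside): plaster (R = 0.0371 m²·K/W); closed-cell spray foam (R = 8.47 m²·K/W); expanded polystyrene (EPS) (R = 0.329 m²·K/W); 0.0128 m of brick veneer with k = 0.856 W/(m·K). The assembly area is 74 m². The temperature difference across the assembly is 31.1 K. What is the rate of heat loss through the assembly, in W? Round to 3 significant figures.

0.0128/0.856 = 0.01495
R_total = 0.0371 + 8.47 + 0.329 + 0.01495 = 8.851 m²·K/W
Q = A·ΔT/R = 74 × 31.1 / 8.851 = 260 W

260 W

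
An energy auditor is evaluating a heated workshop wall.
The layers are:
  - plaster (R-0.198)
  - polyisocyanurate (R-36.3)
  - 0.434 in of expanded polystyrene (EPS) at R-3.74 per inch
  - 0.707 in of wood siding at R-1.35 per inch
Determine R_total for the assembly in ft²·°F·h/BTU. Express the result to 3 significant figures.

0.434 × 3.74 = 1.623
0.707 × 1.35 = 0.9545
R_total = 0.198 + 36.3 + 1.623 + 0.9545 = 39.08 ft²·°F·h/BTU

39.1 ft²·°F·h/BTU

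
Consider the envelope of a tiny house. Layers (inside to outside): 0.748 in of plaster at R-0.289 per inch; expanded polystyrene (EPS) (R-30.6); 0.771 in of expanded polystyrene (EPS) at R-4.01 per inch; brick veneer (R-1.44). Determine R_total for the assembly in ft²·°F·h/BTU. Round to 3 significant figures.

0.748 × 0.289 = 0.2162
0.771 × 4.01 = 3.092
R_total = 0.2162 + 30.6 + 3.092 + 1.44 = 35.35 ft²·°F·h/BTU

35.3 ft²·°F·h/BTU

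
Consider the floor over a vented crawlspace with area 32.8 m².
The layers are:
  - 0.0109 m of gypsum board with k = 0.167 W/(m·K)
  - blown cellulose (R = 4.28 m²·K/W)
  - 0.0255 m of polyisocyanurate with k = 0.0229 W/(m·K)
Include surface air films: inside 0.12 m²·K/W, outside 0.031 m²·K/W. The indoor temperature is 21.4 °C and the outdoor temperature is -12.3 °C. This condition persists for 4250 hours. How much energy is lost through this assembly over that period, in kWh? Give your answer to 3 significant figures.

0.0109/0.167 = 0.06527
0.0255/0.0229 = 1.114
R_total = 0.12 + 0.06527 + 4.28 + 1.114 + 0.031 = 5.61 m²·K/W
Q = 32.8 × (21.4 − (-12.3)) / 5.61 = 197 W
E = 197 W × 4250 h / 1000 = 837.4 kWh

837 kWh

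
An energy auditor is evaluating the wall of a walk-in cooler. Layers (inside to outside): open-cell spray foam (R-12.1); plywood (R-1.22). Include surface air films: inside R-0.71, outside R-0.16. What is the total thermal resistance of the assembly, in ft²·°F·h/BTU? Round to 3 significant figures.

14.2 ft²·°F·h/BTU

R_total = 0.71 + 12.1 + 1.22 + 0.16 = 14.19 ft²·°F·h/BTU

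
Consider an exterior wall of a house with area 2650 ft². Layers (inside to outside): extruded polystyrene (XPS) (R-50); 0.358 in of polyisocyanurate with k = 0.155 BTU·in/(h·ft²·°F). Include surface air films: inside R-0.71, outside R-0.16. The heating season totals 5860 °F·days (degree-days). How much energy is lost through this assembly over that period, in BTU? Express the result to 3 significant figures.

7010000 BTU

0.358/0.155 = 2.31
R_total = 0.71 + 50 + 2.31 + 0.16 = 53.18 ft²·°F·h/BTU
E = A × HDD × 24 / R = 2650 × 5860 × 24 / 53.18 = 7008000 BTU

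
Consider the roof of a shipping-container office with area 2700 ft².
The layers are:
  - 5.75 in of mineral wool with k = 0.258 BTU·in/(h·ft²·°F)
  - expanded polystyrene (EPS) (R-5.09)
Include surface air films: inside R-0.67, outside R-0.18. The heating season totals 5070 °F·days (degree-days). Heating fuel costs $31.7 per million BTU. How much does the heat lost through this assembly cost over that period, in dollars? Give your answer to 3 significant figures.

369 dollars

5.75/0.258 = 22.29
R_total = 0.67 + 22.29 + 5.09 + 0.18 = 28.23 ft²·°F·h/BTU
E = A × HDD × 24 / R = 2700 × 5070 × 24 / 28.23 = 11640000 BTU
Cost = 11640000/10⁶ × 31.7 = $369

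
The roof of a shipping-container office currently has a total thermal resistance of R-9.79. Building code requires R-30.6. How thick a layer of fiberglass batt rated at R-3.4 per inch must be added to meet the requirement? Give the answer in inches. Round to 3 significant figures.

6.12 in

ΔR = 30.6 − 9.79 = 20.81 ft²·°F·h/BTU
L = ΔR / (R/in) = 20.81/3.4 = 6.121 in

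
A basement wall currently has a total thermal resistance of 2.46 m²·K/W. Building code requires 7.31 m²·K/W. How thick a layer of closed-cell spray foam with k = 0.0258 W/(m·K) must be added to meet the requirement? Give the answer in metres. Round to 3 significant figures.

0.125 m

ΔR = 7.31 − 2.46 = 4.85 m²·K/W
L = ΔR × k = 4.85 × 0.0258 = 0.1251 m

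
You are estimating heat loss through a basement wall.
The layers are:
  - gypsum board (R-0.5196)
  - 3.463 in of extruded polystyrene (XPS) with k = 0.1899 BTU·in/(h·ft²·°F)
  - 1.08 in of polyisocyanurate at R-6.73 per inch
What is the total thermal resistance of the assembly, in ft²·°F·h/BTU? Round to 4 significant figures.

3.463/0.1899 = 18.236
1.08 × 6.73 = 7.2684
R_total = 0.5196 + 18.236 + 7.2684 = 26.024 ft²·°F·h/BTU

26.02 ft²·°F·h/BTU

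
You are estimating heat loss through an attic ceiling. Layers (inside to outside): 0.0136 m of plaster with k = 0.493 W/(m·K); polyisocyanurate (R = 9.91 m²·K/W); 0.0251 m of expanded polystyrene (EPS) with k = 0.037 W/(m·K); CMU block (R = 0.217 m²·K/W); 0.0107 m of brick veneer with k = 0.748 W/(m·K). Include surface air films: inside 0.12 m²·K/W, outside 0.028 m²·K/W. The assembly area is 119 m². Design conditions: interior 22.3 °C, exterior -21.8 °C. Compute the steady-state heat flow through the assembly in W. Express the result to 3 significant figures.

477 W

0.0136/0.493 = 0.02759
0.0251/0.037 = 0.6784
0.0107/0.748 = 0.0143
R_total = 0.12 + 0.02759 + 9.91 + 0.6784 + 0.217 + 0.0143 + 0.028 = 11 m²·K/W
Q = A·ΔT/R = 119 × (22.3 − (-21.8)) / 11 = 477.3 W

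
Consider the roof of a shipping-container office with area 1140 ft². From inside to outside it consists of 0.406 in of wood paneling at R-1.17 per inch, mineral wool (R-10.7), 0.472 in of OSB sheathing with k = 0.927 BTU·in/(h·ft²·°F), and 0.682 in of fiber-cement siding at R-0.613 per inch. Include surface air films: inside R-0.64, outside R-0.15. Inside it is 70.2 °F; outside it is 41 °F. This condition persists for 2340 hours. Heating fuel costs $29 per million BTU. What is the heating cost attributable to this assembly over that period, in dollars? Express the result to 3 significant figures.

0.406 × 1.17 = 0.475
0.472/0.927 = 0.5092
0.682 × 0.613 = 0.4181
R_total = 0.64 + 0.475 + 10.7 + 0.5092 + 0.4181 + 0.15 = 12.89 ft²·°F·h/BTU
Q = 1140 × (70.2 − 41) / 12.89 = 2582 BTU/h
E = 2582 × 2340 = 6042000 BTU
Cost = 6042000/10⁶ × 29 = $175.2

175 dollars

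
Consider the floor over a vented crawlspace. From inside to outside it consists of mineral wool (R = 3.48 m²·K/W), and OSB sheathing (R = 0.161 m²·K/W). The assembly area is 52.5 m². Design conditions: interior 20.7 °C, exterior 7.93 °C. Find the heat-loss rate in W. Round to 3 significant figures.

184 W

R_total = 3.48 + 0.161 = 3.641 m²·K/W
Q = A·ΔT/R = 52.5 × (20.7 − 7.93) / 3.641 = 184.1 W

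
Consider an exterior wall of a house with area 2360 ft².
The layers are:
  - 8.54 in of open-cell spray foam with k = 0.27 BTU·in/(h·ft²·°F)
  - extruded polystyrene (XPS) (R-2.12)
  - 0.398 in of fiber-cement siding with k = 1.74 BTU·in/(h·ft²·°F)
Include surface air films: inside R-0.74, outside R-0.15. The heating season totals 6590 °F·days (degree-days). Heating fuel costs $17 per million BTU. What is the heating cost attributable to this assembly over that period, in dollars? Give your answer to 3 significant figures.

182 dollars

8.54/0.27 = 31.63
0.398/1.74 = 0.2287
R_total = 0.74 + 31.63 + 2.12 + 0.2287 + 0.15 = 34.87 ft²·°F·h/BTU
E = A × HDD × 24 / R = 2360 × 6590 × 24 / 34.87 = 10700000 BTU
Cost = 10700000/10⁶ × 17 = $182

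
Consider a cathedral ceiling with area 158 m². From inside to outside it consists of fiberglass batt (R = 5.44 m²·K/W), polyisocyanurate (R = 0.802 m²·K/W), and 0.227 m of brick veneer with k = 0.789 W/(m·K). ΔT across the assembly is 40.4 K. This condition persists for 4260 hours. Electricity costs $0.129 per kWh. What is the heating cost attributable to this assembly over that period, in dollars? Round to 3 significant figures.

537 dollars

0.227/0.789 = 0.2877
R_total = 5.44 + 0.802 + 0.2877 = 6.53 m²·K/W
Q = 158 × 40.4 / 6.53 = 977.6 W
E = 977.6 W × 4260 h / 1000 = 4164 kWh
Cost = 4164 × 0.129 = $537.2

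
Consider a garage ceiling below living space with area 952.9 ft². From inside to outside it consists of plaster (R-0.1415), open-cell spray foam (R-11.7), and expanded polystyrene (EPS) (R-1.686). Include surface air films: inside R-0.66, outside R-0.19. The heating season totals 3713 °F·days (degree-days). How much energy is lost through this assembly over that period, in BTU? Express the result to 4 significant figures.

R_total = 0.66 + 0.1415 + 11.7 + 1.686 + 0.19 = 14.377 ft²·°F·h/BTU
E = A × HDD × 24 / R = 952.9 × 3713 × 24 / 14.377 = 5906100 BTU

5906000 BTU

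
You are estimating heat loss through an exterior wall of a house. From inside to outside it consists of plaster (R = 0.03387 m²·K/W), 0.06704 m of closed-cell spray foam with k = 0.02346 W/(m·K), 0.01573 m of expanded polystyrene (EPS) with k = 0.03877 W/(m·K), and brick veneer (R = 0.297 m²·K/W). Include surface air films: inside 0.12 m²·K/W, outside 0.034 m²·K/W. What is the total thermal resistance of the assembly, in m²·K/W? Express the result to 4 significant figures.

3.748 m²·K/W

0.06704/0.02346 = 2.8576
0.01573/0.03877 = 0.40573
R_total = 0.12 + 0.03387 + 2.8576 + 0.40573 + 0.297 + 0.034 = 3.7482 m²·K/W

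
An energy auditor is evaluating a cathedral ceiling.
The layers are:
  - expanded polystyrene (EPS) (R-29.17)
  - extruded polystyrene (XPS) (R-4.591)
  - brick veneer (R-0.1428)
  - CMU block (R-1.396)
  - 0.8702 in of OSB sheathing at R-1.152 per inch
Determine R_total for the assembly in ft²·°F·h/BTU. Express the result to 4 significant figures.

36.30 ft²·°F·h/BTU

0.8702 × 1.152 = 1.0025
R_total = 29.17 + 4.591 + 0.1428 + 1.396 + 1.0025 = 36.302 ft²·°F·h/BTU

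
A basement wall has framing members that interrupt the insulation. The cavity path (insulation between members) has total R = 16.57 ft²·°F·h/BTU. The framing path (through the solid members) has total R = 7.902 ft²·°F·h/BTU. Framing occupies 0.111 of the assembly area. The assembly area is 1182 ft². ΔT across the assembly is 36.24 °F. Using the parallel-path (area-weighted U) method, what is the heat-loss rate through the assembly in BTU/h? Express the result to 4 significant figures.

2900 BTU/h

U_eff = 0.889/16.57 + 0.111/7.902 = 0.053651 + 0.014047 = 0.067698
R_eff = 1/U_eff = 14.771 ft²·°F·h/BTU
Q = 1182 × 36.24 / 14.771 = 2899.9 BTU/h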